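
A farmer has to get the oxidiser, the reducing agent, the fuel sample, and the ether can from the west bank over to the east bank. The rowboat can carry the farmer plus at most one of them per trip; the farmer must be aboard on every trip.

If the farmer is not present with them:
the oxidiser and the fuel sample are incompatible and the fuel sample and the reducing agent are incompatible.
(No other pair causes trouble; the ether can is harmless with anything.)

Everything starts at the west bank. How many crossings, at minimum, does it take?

Counting alone: the farmer can take at most 1 across per trip to the east bank, so moving all 4 needs at least 4 loaded trips out, with a return between consecutive ones — at least 7 crossings.
The safety rule pushes this higher. Following every safe sequence of crossings, the most of the 4 that can be at the east bank as the rowboat arrives there on crossing 7 is 3 — never all 4.
So no plan with fewer than 9 crossings exists, and this one achieves 9:
1. Farmer goes to the east bank with the fuel sample.
2. Farmer goes back to the west bank alone.
3. Farmer goes to the east bank with the oxidiser.
4. Farmer goes back to the west bank with the fuel sample.
5. Farmer goes to the east bank with the reducing agent.
6. Farmer goes back to the west bank alone.
7. Farmer goes to the east bank with the ether can.
8. Farmer goes back to the west bank alone.
9. Farmer goes to the east bank with the fuel sample.

9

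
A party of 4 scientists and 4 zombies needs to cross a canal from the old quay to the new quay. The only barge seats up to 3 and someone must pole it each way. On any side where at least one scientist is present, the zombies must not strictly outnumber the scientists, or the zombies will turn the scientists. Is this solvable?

Yes

1. 2 zombies → the new quay.  (the old quay: 4S 2Z; the new quay: 0S 2Z)
2. 1 zombie ← the old quay.  (the old quay: 4S 3Z; the new quay: 0S 1Z)
3. 3 zombies → the new quay.  (the old quay: 4S 0Z; the new quay: 0S 4Z)
4. 1 zombie ← the old quay.  (the old quay: 4S 1Z; the new quay: 0S 3Z)
5. 3 scientists → the new quay.  (the old quay: 1S 1Z; the new quay: 3S 3Z)
6. 1 scientist and 1 zombie ← the old quay.  (the old quay: 2S 2Z; the new quay: 2S 2Z)
7. 2 scientists → the new quay.  (the old quay: 0S 2Z; the new quay: 4S 2Z)
8. 1 zombie ← the old quay.  (the old quay: 0S 3Z; the new quay: 4S 1Z)
9. 3 zombies → the new quay.  (the old quay: 0S 0Z; the new quay: 4S 4Z)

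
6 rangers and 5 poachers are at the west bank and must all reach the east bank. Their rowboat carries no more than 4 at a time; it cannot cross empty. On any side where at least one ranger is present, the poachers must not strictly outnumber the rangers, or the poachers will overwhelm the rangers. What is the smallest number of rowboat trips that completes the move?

7

Counting alone: each trip to the east bank takes at most 4 across and each return brings at least 1 back, so after t trips out (and t−1 returns) at most 4t − (t−1) of the 11 are across; that first reaches 11 at t = 4, so at least 7 crossings are needed.
The plan below uses exactly 7 crossings, so it is optimal:
1. 2 poachers → the east bank.  (the west bank: 6R 3P; the east bank: 0R 2P)
2. 1 poacher ← the west bank.  (the west bank: 6R 4P; the east bank: 0R 1P)
3. 4 poachers → the east bank.  (the west bank: 6R 0P; the east bank: 0R 5P)
4. 1 poacher ← the west bank.  (the west bank: 6R 1P; the east bank: 0R 4P)
5. 4 rangers → the east bank.  (the west bank: 2R 1P; the east bank: 4R 4P)
6. 1 poacher ← the west bank.  (the west bank: 2R 2P; the east bank: 4R 3P)
7. 2 rangers and 2 poachers → the east bank.  (the west bank: 0R 0P; the east bank: 6R 5P)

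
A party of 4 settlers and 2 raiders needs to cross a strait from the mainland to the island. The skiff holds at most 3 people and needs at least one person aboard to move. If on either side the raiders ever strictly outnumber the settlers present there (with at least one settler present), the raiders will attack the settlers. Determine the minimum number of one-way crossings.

Counting alone: each trip to the island takes at most 3 across and each return brings at least 1 back, so after t trips out (and t−1 returns) at most 3t − (t−1) of the 6 are across; that first reaches 6 at t = 3, so at least 5 crossings are needed.
The plan below uses exactly 5 crossings, so it is optimal:
1. 2 raiders → the island.  (the mainland: 4S 0R; the island: 0S 2R)
2. 1 raider ← the mainland.  (the mainland: 4S 1R; the island: 0S 1R)
3. 2 settlers and 1 raider → the island.  (the mainland: 2S 0R; the island: 2S 2R)
4. 1 raider ← the mainland.  (the mainland: 2S 1R; the island: 2S 1R)
5. 2 settlers and 1 raider → the island.  (the mainland: 0S 0R; the island: 4S 2R)

5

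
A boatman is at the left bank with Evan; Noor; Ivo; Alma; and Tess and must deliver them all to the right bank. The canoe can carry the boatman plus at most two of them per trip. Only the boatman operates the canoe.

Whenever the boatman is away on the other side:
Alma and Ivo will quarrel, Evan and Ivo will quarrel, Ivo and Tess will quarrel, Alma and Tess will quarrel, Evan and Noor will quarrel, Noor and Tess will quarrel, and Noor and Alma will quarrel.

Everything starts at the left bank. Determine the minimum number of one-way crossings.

impossible

Whatever the first load, the items left behind include a forbidden pair without the boatman. No opening move is safe, so no plan exists.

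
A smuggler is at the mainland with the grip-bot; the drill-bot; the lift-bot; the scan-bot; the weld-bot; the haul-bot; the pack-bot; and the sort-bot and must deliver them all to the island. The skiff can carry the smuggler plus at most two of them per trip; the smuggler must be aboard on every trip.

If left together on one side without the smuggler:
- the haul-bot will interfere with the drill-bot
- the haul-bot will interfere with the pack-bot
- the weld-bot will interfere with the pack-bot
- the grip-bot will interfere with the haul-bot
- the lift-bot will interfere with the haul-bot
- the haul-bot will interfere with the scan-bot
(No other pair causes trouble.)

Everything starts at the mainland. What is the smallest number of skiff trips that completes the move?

Counting alone: the smuggler can take at most 2 across per trip to the island, so moving all 8 needs at least 4 loaded trips out, with a return between consecutive ones — at least 7 crossings.
The safety rule pushes this higher. Following every safe sequence of crossings, the most of the 8 that can be at the island as the skiff arrives there on crossings 7, 9 is 6, 7 respectively — never all 8.
So no plan with fewer than 11 crossings exists, and this one achieves 11:
1. Smuggler goes to the island with the haul-bot and the weld-bot.  [the mainland: the drill-bot, the grip-bot, the lift-bot, the pack-bot, the scan-bot, the sort-bot | the island: the haul-bot, the weld-bot]
2. Smuggler goes back to the mainland alone.  [the mainland: the drill-bot, the grip-bot, the lift-bot, the pack-bot, the scan-bot, the sort-bot | the island: the haul-bot, the weld-bot]
3. Smuggler goes to the island with the sort-bot.  [the mainland: the drill-bot, the grip-bot, the lift-bot, the pack-bot, the scan-bot | the island: the haul-bot, the sort-bot, the weld-bot]
4. Smuggler goes back to the mainland alone.  [the mainland: the drill-bot, the grip-bot, the lift-bot, the pack-bot, the scan-bot | the island: the haul-bot, the sort-bot, the weld-bot]
5. Smuggler goes to the island with the drill-bot and the grip-bot.  [the mainland: the lift-bot, the pack-bot, the scan-bot | the island: the drill-bot, the grip-bot, the haul-bot, the sort-bot, the weld-bot]
6. Smuggler goes back to the mainland with the haul-bot.  [the mainland: the haul-bot, the lift-bot, the pack-bot, the scan-bot | the island: the drill-bot, the grip-bot, the sort-bot, the weld-bot]
7. Smuggler goes to the island with the haul-bot and the lift-bot.  [the mainland: the pack-bot, the scan-bot | the island: the drill-bot, the grip-bot, the haul-bot, the lift-bot, the sort-bot, the weld-bot]
8. Smuggler goes back to the mainland with the haul-bot.  [the mainland: the haul-bot, the pack-bot, the scan-bot | the island: the drill-bot, the grip-bot, the lift-bot, the sort-bot, the weld-bot]
9. Smuggler goes to the island with the haul-bot and the scan-bot.  [the mainland: the pack-bot | the island: the drill-bot, the grip-bot, the haul-bot, the lift-bot, the scan-bot, the sort-bot, the weld-bot]
10. Smuggler goes back to the mainland with the haul-bot.  [the mainland: the haul-bot, the pack-bot | the island: the drill-bot, the grip-bot, the lift-bot, the scan-bot, the sort-bot, the weld-bot]
11. Smuggler goes to the island with the haul-bot and the pack-bot.  [the mainland: — | the island: the drill-bot, the grip-bot, the haul-bot, the lift-bot, the pack-bot, the scan-bot, the sort-bot, the weld-bot]

11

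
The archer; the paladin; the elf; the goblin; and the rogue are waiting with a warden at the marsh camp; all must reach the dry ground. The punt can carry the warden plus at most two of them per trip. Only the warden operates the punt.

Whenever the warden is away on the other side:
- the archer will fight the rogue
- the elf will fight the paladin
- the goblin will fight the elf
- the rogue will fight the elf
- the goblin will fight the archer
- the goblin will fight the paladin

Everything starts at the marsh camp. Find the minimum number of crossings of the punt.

impossible

Whatever the first load, the items left behind include a forbidden pair without the warden. No opening move is safe, so no plan exists.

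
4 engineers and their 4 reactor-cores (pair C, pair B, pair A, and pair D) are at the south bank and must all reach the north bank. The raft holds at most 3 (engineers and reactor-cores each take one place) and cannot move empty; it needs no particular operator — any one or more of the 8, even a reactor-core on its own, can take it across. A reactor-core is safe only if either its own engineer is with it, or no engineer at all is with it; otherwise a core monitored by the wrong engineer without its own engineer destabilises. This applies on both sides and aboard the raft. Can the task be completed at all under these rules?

1. engineer C and reactor-core C cross → the north bank.
2. engineer C crosses ← the south bank.
3. engineer B, engineer C, and reactor-core B cross → the north bank.
4. engineer C and reactor-core C cross ← the south bank.
5. engineer A, engineer C, and engineer D cross → the north bank.
6. reactor-core B crosses ← the south bank.
7. reactor-core B and reactor-core C cross → the north bank.
8. reactor-core C crosses ← the south bank.
9. reactor-core A, reactor-core C, and reactor-core D cross → the north bank.

Yes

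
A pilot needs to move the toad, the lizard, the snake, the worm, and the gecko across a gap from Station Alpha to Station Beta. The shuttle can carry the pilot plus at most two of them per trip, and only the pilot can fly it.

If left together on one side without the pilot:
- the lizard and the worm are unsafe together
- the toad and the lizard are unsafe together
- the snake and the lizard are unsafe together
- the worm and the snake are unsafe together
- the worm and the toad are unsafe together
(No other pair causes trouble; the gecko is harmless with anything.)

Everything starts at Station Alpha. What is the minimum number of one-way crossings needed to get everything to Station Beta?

7

Counting alone: the pilot can take at most 2 across per trip to Station Beta, so moving all 5 needs at least 3 loaded trips out, with a return between consecutive ones — at least 5 crossings.
The safety rule pushes this higher. Following every safe sequence of crossings, the most of the 5 that can be at Station Beta as the shuttle arrives there on crossing 5 is 4 — never all 5.
So no plan with fewer than 7 crossings exists, and this one achieves 7:
1. Pilot goes to Station Beta with the lizard and the worm.  [Station Alpha: the gecko, the snake, the toad | Station Beta: the lizard, the worm]
2. Pilot goes back to Station Alpha with the lizard.  [Station Alpha: the gecko, the lizard, the snake, the toad | Station Beta: the worm]
3. Pilot goes to Station Beta with the snake and the toad.  [Station Alpha: the gecko, the lizard | Station Beta: the snake, the toad, the worm]
4. Pilot goes back to Station Alpha with the worm.  [Station Alpha: the gecko, the lizard, the worm | Station Beta: the snake, the toad]
5. Pilot goes to Station Beta with the gecko and the lizard.  [Station Alpha: the worm | Station Beta: the gecko, the lizard, the snake, the toad]
6. Pilot goes back to Station Alpha with the lizard.  [Station Alpha: the lizard, the worm | Station Beta: the gecko, the snake, the toad]
7. Pilot goes to Station Beta with the lizard and the worm.  [Station Alpha: — | Station Beta: the gecko, the lizard, the snake, the toad, the worm]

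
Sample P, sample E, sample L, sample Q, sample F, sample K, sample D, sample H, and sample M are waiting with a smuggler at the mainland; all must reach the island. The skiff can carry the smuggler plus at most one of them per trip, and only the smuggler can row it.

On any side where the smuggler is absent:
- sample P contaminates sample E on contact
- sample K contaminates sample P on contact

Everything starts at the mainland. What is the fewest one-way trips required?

Counting alone: the smuggler can take at most 1 across per trip to the island, so moving all 9 needs at least 9 loaded trips out, with a return between consecutive ones — at least 17 crossings.
The safety rule pushes this higher. Following every safe sequence of crossings, the most of the 9 that can be at the island as the skiff arrives there on crossing 17 is 8 — never all 9.
So no plan with fewer than 19 crossings exists, and this one achieves 19:
1. Smuggler goes to the island with sample P.  [the mainland: sample D, sample E, sample F, sample H, sample K, sample L, sample M, sample Q | the island: sample P]
2. Smuggler goes back to the mainland alone.  [the mainland: sample D, sample E, sample F, sample H, sample K, sample L, sample M, sample Q | the island: sample P]
3. Smuggler goes to the island with sample E.  [the mainland: sample D, sample F, sample H, sample K, sample L, sample M, sample Q | the island: sample E, sample P]
4. Smuggler goes back to the mainland with sample P.  [the mainland: sample D, sample F, sample H, sample K, sample L, sample M, sample P, sample Q | the island: sample E]
5. Smuggler goes to the island with sample K.  [the mainland: sample D, sample F, sample H, sample L, sample M, sample P, sample Q | the island: sample E, sample K]
6. Smuggler goes back to the mainland alone.  [the mainland: sample D, sample F, sample H, sample L, sample M, sample P, sample Q | the island: sample E, sample K]
7. Smuggler goes to the island with sample L.  [the mainland: sample D, sample F, sample H, sample M, sample P, sample Q | the island: sample E, sample K, sample L]
8. Smuggler goes back to the mainland alone.  [the mainland: sample D, sample F, sample H, sample M, sample P, sample Q | the island: sample E, sample K, sample L]
9. Smuggler goes to the island with sample Q.  [the mainland: sample D, sample F, sample H, sample M, sample P | the island: sample E, sample K, sample L, sample Q]
10. Smuggler goes back to the mainland alone.  [the mainland: sample D, sample F, sample H, sample M, sample P | the island: sample E, sample K, sample L, sample Q]
11. Smuggler goes to the island with sample F.  [the mainland: sample D, sample H, sample M, sample P | the island: sample E, sample F, sample K, sample L, sample Q]
12. Smuggler goes back to the mainland alone.  [the mainland: sample D, sample H, sample M, sample P | the island: sample E, sample F, sample K, sample L, sample Q]
13. Smuggler goes to the island with sample D.  [the mainland: sample H, sample M, sample P | the island: sample D, sample E, sample F, sample K, sample L, sample Q]
14. Smuggler goes back to the mainland alone.  [the mainland: sample H, sample M, sample P | the island: sample D, sample E, sample F, sample K, sample L, sample Q]
15. Smuggler goes to the island with sample H.  [the mainland: sample M, sample P | the island: sample D, sample E, sample F, sample H, sample K, sample L, sample Q]
16. Smuggler goes back to the mainland alone.  [the mainland: sample M, sample P | the island: sample D, sample E, sample F, sample H, sample K, sample L, sample Q]
17. Smuggler goes to the island with sample M.  [the mainland: sample P | the island: sample D, sample E, sample F, sample H, sample K, sample L, sample M, sample Q]
18. Smuggler goes back to the mainland alone.  [the mainland: sample P | the island: sample D, sample E, sample F, sample H, sample K, sample L, sample M, sample Q]
19. Smuggler goes to the island with sample P.  [the mainland: — | the island: sample D, sample E, sample F, sample H, sample K, sample L, sample M, sample P, sample Q]

19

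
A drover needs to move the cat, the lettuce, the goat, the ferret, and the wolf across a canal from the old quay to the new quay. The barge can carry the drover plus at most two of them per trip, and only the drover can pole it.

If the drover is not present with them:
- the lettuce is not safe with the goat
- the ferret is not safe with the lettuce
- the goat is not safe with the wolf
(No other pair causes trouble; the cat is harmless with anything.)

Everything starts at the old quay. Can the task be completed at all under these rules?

1. Drover goes to the new quay with the goat and the lettuce.
2. Drover goes back to the old quay with the lettuce.
3. Drover goes to the new quay with the cat and the ferret.
4. Drover goes back to the old quay alone.
5. Drover goes to the new quay with the lettuce and the wolf.

Yes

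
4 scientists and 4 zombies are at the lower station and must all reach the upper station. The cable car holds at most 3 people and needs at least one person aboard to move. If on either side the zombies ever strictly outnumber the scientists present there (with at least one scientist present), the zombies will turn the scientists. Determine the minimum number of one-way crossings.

9

Counting alone: each trip to the upper station takes at most 3 across and each return brings at least 1 back, so after t trips out (and t−1 returns) at most 3t − (t−1) of the 8 are across; that first reaches 8 at t = 4, so at least 7 crossings are needed.
The safety rule pushes this higher. Following every safe sequence of crossings, the most of the 8 that can be at the upper station as the cable car arrives there on crossing 7 is 7 — never all 8.
So no plan with fewer than 9 crossings exists, and this one achieves 9:
1. 2 zombies → the upper station.  (the lower station: 4S 2Z; the upper station: 0S 2Z)
2. 1 zombie ← the lower station.  (the lower station: 4S 3Z; the upper station: 0S 1Z)
3. 3 zombies → the upper station.  (the lower station: 4S 0Z; the upper station: 0S 4Z)
4. 1 zombie ← the lower station.  (the lower station: 4S 1Z; the upper station: 0S 3Z)
5. 3 scientists → the upper station.  (the lower station: 1S 1Z; the upper station: 3S 3Z)
6. 1 scientist and 1 zombie ← the lower station.  (the lower station: 2S 2Z; the upper station: 2S 2Z)
7. 2 scientists → the upper station.  (the lower station: 0S 2Z; the upper station: 4S 2Z)
8. 1 zombie ← the lower station.  (the lower station: 0S 3Z; the upper station: 4S 1Z)
9. 3 zombies → the upper station.  (the lower station: 0S 0Z; the upper station: 4S 4Z)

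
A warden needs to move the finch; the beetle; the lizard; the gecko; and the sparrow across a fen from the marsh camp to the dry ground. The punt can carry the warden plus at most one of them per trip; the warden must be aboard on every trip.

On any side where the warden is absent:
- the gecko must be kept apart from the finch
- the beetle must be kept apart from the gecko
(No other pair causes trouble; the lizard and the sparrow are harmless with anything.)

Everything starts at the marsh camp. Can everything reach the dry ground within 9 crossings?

Counting alone: the warden can take at most 1 across per trip to the dry ground, so moving all 5 needs at least 5 loaded trips out, with a return between consecutive ones — at least 9 crossings.
The safety rule pushes this higher. Following every safe sequence of crossings, the most of the 5 that can be at the dry ground as the punt arrives there on crossing 9 is 4 — never all 5.
So the move cannot be finished within 9 crossings. (The shortest complete plan takes 11:)
1. Warden goes to the dry ground with the gecko.  [the marsh camp: the beetle, the finch, the lizard, the sparrow | the dry ground: the gecko]
2. Warden goes back to the marsh camp alone.  [the marsh camp: the beetle, the finch, the lizard, the sparrow | the dry ground: the gecko]
3. Warden goes to the dry ground with the finch.  [the marsh camp: the beetle, the lizard, the sparrow | the dry ground: the finch, the gecko]
4. Warden goes back to the marsh camp with the gecko.  [the marsh camp: the beetle, the gecko, the lizard, the sparrow | the dry ground: the finch]
5. Warden goes to the dry ground with the beetle.  [the marsh camp: the gecko, the lizard, the sparrow | the dry ground: the beetle, the finch]
6. Warden goes back to the marsh camp alone.  [the marsh camp: the gecko, the lizard, the sparrow | the dry ground: the beetle, the finch]
7. Warden goes to the dry ground with the lizard.  [the marsh camp: the gecko, the sparrow | the dry ground: the beetle, the finch, the lizard]
8. Warden goes back to the marsh camp alone.  [the marsh camp: the gecko, the sparrow | the dry ground: the beetle, the finch, the lizard]
9. Warden goes to the dry ground with the sparrow.  [the marsh camp: the gecko | the dry ground: the beetle, the finch, the lizard, the sparrow]
10. Warden goes back to the marsh camp alone.  [the marsh camp: the gecko | the dry ground: the beetle, the finch, the lizard, the sparrow]
11. Warden goes to the dry ground with the gecko.  [the marsh camp: — | the dry ground: the beetle, the finch, the gecko, the lizard, the sparrow]

No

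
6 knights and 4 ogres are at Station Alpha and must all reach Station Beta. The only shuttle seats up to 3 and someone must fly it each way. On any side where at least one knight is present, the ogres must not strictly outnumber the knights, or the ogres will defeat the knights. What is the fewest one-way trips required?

9

Counting alone: each trip to Station Beta takes at most 3 across and each return brings at least 1 back, so after t trips out (and t−1 returns) at most 3t − (t−1) of the 10 are across; that first reaches 10 at t = 5, so at least 9 crossings are needed.
The plan below uses exactly 9 crossings, so it is optimal:
1. 2 ogres → Station Beta.  (Station Alpha: 6K 2O; Station Beta: 0K 2O)
2. 1 ogre ← Station Alpha.  (Station Alpha: 6K 3O; Station Beta: 0K 1O)
3. 3 ogres → Station Beta.  (Station Alpha: 6K 0O; Station Beta: 0K 4O)
4. 1 ogre ← Station Alpha.  (Station Alpha: 6K 1O; Station Beta: 0K 3O)
5. 3 knights → Station Beta.  (Station Alpha: 3K 1O; Station Beta: 3K 3O)
6. 1 ogre ← Station Alpha.  (Station Alpha: 3K 2O; Station Beta: 3K 2O)
7. 1 knight and 2 ogres → Station Beta.  (Station Alpha: 2K 0O; Station Beta: 4K 4O)
8. 1 ogre ← Station Alpha.  (Station Alpha: 2K 1O; Station Beta: 4K 3O)
9. 2 knights and 1 ogre → Station Beta.  (Station Alpha: 0K 0O; Station Beta: 6K 4O)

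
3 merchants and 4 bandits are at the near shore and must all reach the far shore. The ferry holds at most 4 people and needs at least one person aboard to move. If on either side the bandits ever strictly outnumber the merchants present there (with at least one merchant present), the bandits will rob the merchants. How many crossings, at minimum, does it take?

The bandits already outnumber the merchants at the near shore before anyone moves, so the starting position itself is disallowed.

impossible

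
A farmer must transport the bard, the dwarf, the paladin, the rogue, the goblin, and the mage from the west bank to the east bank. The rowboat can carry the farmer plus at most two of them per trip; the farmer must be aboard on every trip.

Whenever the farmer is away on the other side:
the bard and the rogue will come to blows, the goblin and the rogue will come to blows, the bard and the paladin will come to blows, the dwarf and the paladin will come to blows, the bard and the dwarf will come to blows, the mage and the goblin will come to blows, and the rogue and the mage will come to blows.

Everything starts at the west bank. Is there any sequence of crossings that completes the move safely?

Whatever the first load, the items left behind include a forbidden pair without the farmer. No opening move is safe, so no plan exists.

No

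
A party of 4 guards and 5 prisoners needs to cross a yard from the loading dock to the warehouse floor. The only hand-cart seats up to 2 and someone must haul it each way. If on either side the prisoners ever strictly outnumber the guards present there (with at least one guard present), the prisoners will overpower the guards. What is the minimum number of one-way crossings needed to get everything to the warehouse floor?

The prisoners already outnumber the guards at the loading dock before anyone moves, so the starting position itself is disallowed.

impossible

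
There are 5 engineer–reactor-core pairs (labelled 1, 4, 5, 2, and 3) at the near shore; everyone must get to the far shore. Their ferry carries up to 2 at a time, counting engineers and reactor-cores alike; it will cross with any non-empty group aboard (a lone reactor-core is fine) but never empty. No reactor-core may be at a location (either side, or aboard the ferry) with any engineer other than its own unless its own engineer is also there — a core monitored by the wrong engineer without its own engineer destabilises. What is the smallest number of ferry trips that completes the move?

impossible

Following every safe sequence of crossings from the start, the most of the 10 that can be at the far shore as the ferry arrives there on crossings 1, 3, 5, 7 is 2, 3, 4, 5 respectively; the best ever achieved is 5 of 10.
From crossing 9 on, no configuration arises that was not already reachable earlier: only 82 distinct safe configurations (who is on which side, and where the ferry is) can ever be reached, none of them has everyone across, and every continuation just revisits them. So no valid plan exists.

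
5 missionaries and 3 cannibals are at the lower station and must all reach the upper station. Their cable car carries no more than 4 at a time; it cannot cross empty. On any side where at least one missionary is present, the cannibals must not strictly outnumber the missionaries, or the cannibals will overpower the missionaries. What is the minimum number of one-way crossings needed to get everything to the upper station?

Counting alone: each trip to the upper station takes at most 4 across and each return brings at least 1 back, so after t trips out (and t−1 returns) at most 4t − (t−1) of the 8 are across; that first reaches 8 at t = 3, so at least 5 crossings are needed.
The plan below uses exactly 5 crossings, so it is optimal:
1. 2 cannibals → the upper station.  (the lower station: 5M 1C; the upper station: 0M 2C)
2. 1 cannibal ← the lower station.  (the lower station: 5M 2C; the upper station: 0M 1C)
3. 3 missionaries and 1 cannibal → the upper station.  (the lower station: 2M 1C; the upper station: 3M 2C)
4. 1 cannibal ← the lower station.  (the lower station: 2M 2C; the upper station: 3M 1C)
5. 2 missionaries and 2 cannibals → the upper station.  (the lower station: 0M 0C; the upper station: 5M 3C)

5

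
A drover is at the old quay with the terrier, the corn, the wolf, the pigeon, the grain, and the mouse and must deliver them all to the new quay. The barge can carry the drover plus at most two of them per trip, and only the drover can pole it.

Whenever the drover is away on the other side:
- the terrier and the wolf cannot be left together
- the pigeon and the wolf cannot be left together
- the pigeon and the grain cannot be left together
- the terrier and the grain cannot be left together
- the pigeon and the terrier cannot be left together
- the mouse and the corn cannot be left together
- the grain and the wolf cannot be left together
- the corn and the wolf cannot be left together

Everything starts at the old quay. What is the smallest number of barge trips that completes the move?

Whatever the first load, the items left behind include a forbidden pair without the drover. No opening move is safe, so no plan exists.

impossible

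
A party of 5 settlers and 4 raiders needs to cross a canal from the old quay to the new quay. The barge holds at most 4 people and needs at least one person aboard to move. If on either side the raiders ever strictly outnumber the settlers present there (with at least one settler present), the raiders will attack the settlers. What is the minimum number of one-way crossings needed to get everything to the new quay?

Counting alone: each trip to the new quay takes at most 4 across and each return brings at least 1 back, so after t trips out (and t−1 returns) at most 4t − (t−1) of the 9 are across; that first reaches 9 at t = 3, so at least 5 crossings are needed.
The plan below uses exactly 5 crossings, so it is optimal:
1. 3 raiders → the new quay.  (the old quay: 5S 1R; the new quay: 0S 3R)
2. 1 raider ← the old quay.  (the old quay: 5S 2R; the new quay: 0S 2R)
3. 3 settlers and 1 raider → the new quay.  (the old quay: 2S 1R; the new quay: 3S 3R)
4. 1 raider ← the old quay.  (the old quay: 2S 2R; the new quay: 3S 2R)
5. 2 settlers and 2 raiders → the new quay.  (the old quay: 0S 0R; the new quay: 5S 4R)

5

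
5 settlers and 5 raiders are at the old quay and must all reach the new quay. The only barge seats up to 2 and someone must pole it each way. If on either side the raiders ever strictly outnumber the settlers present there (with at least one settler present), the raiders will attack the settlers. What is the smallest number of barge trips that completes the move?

Following every safe sequence of crossings from the start, the most of the 10 that can be at the new quay as the barge arrives there on crossings 1, 3, 5, 7 is 2, 3, 4, 5 respectively; the best ever achieved is 5 of 10.
From crossing 9 on, no configuration arises that was not already reachable earlier: only 13 distinct safe configurations (who is on which side, and where the barge is) can ever be reached, none of them has everyone across, and every continuation just revisits them. They are: 0 settlers + 0 raiders across (barge back at the start); 0 settlers + 1 raider across (barge there); 0 settlers + 1 raider across (barge back at the start); 0 settlers + 2 raiders across (barge there); 0 settlers + 2 raiders across (barge back at the start); 0 settlers + 3 raiders across (barge there); 0 settlers + 3 raiders across (barge back at the start); 0 settlers + 4 raiders across (barge there); 0 settlers + 4 raiders across (barge back at the start); 0 settlers + 5 raiders across (barge there); 1 settler + 1 raider across (barge there); 1 settler + 1 raider across (barge back at the start); 2 settlers + 2 raiders across (barge there). So no valid plan exists.

impossible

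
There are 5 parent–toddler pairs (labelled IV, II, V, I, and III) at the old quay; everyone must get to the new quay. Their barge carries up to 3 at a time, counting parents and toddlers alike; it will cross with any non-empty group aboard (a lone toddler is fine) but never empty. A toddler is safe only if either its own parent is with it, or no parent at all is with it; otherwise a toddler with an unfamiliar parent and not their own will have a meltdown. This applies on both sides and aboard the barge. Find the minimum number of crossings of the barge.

11

Counting alone: each trip to the new quay takes at most 3 across and each return brings at least 1 back, so after t trips out (and t−1 returns) at most 3t − (t−1) of the 10 are across; that first reaches 10 at t = 5, so at least 9 crossings are needed.
The safety rule pushes this higher. Following every safe sequence of crossings, the most of the 10 that can be at the new quay as the barge arrives there on crossing 9 is 9 — never all 10.
So no plan with fewer than 11 crossings exists, and this one achieves 11:
1. parent IV and toddler IV cross → the new quay.
2. parent IV crosses ← the old quay.
3. toddler I, toddler II, and toddler V cross → the new quay.
4. toddler IV crosses ← the old quay.
5. parent I, parent II, and parent V cross → the new quay.
6. parent II and toddler II cross ← the old quay.
7. parent II, parent III, and parent IV cross → the new quay.
8. toddler V crosses ← the old quay.
9. toddler II and toddler IV cross → the new quay.
10. toddler IV crosses ← the old quay.
11. toddler III, toddler IV, and toddler V cross → the new quay.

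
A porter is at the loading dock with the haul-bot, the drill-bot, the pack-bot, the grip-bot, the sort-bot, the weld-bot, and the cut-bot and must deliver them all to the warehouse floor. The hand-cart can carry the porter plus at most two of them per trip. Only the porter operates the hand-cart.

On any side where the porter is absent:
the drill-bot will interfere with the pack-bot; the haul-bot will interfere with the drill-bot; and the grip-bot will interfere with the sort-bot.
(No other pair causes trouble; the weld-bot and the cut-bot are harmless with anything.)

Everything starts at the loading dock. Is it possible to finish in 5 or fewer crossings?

No

Counting alone: the porter can take at most 2 across per trip to the warehouse floor, so moving all 7 needs at least 4 loaded trips out, with a return between consecutive ones — at least 7 crossings.
Since 5 < 7, 5 crossings cannot be enough. (The shortest complete plan in fact takes 7:)
1. Porter goes to the warehouse floor with the drill-bot and the grip-bot.
2. Porter goes back to the loading dock alone.
3. Porter goes to the warehouse floor with the haul-bot and the pack-bot.
4. Porter goes back to the loading dock with the drill-bot.
5. Porter goes to the warehouse floor with the cut-bot and the weld-bot.
6. Porter goes back to the loading dock alone.
7. Porter goes to the warehouse floor with the drill-bot and the sort-bot.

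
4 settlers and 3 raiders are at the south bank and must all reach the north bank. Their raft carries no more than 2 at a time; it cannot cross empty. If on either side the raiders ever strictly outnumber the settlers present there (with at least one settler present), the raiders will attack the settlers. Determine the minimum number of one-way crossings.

Counting alone: each trip to the north bank takes at most 2 across and each return brings at least 1 back, so after t trips out (and t−1 returns) at most 2t − (t−1) of the 7 are across; that first reaches 7 at t = 6, so at least 11 crossings are needed.
The plan below uses exactly 11 crossings, so it is optimal:
1. 2 raiders → the north bank.  (the south bank: 4S 1R; the north bank: 0S 2R)
2. 1 raider ← the south bank.  (the south bank: 4S 2R; the north bank: 0S 1R)
3. 2 raiders → the north bank.  (the south bank: 4S 0R; the north bank: 0S 3R)
4. 1 raider ← the south bank.  (the south bank: 4S 1R; the north bank: 0S 2R)
5. 2 settlers → the north bank.  (the south bank: 2S 1R; the north bank: 2S 2R)
6. 1 raider ← the south bank.  (the south bank: 2S 2R; the north bank: 2S 1R)
7. 1 settler and 1 raider → the north bank.  (the south bank: 1S 1R; the north bank: 3S 2R)
8. 1 settler ← the south bank.  (the south bank: 2S 1R; the north bank: 2S 2R)
9. 1 settler and 1 raider → the north bank.  (the south bank: 1S 0R; the north bank: 3S 3R)
10. 1 raider ← the south bank.  (the south bank: 1S 1R; the north bank: 3S 2R)
11. 1 settler and 1 raider → the north bank.  (the south bank: 0S 0R; the north bank: 4S 3R)

11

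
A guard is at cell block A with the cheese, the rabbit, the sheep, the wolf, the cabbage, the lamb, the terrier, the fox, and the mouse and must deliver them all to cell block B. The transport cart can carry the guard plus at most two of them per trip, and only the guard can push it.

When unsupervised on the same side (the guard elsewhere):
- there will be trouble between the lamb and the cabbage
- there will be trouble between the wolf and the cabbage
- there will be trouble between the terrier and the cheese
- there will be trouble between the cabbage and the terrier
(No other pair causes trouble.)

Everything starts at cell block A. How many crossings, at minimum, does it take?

9

Counting alone: the guard can take at most 2 across per trip to cell block B, so moving all 9 needs at least 5 loaded trips out, with a return between consecutive ones — at least 9 crossings.
The plan below uses exactly 9 crossings, so it is optimal:
1. Guard goes to cell block B with the cabbage and the cheese.  [cell block A: the fox, the lamb, the mouse, the rabbit, the sheep, the terrier, the wolf | cell block B: the cabbage, the cheese]
2. Guard goes back to cell block A alone.  [cell block A: the fox, the lamb, the mouse, the rabbit, the sheep, the terrier, the wolf | cell block B: the cabbage, the cheese]
3. Guard goes to cell block B with the rabbit and the sheep.  [cell block A: the fox, the lamb, the mouse, the terrier, the wolf | cell block B: the cabbage, the cheese, the rabbit, the sheep]
4. Guard goes back to cell block A alone.  [cell block A: the fox, the lamb, the mouse, the terrier, the wolf | cell block B: the cabbage, the cheese, the rabbit, the sheep]
5. Guard goes to cell block B with the fox and the mouse.  [cell block A: the lamb, the terrier, the wolf | cell block B: the cabbage, the cheese, the fox, the mouse, the rabbit, the sheep]
6. Guard goes back to cell block A alone.  [cell block A: the lamb, the terrier, the wolf | cell block B: the cabbage, the cheese, the fox, the mouse, the rabbit, the sheep]
7. Guard goes to cell block B with the lamb and the wolf.  [cell block A: the terrier | cell block B: the cabbage, the cheese, the fox, the lamb, the mouse, the rabbit, the sheep, the wolf]
8. Guard goes back to cell block A with the cabbage.  [cell block A: the cabbage, the terrier | cell block B: the cheese, the fox, the lamb, the mouse, the rabbit, the sheep, the wolf]
9. Guard goes to cell block B with the cabbage and the terrier.  [cell block A: — | cell block B: the cabbage, the cheese, the fox, the lamb, the mouse, the rabbit, the sheep, the terrier, the wolf]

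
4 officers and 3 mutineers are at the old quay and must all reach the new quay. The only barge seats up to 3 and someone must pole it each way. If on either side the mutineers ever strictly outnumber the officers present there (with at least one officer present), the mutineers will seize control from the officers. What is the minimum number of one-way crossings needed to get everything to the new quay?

Counting alone: each trip to the new quay takes at most 3 across and each return brings at least 1 back, so after t trips out (and t−1 returns) at most 3t − (t−1) of the 7 are across; that first reaches 7 at t = 3, so at least 5 crossings are needed.
The plan below uses exactly 5 crossings, so it is optimal:
1. 3 mutineers → the new quay.  (the old quay: 4O 0M; the new quay: 0O 3M)
2. 1 mutineer ← the old quay.  (the old quay: 4O 1M; the new quay: 0O 2M)
3. 3 officers → the new quay.  (the old quay: 1O 1M; the new quay: 3O 2M)
4. 1 officer ← the old quay.  (the old quay: 2O 1M; the new quay: 2O 2M)
5. 2 officers and 1 mutineer → the new quay.  (the old quay: 0O 0M; the new quay: 4O 3M)

5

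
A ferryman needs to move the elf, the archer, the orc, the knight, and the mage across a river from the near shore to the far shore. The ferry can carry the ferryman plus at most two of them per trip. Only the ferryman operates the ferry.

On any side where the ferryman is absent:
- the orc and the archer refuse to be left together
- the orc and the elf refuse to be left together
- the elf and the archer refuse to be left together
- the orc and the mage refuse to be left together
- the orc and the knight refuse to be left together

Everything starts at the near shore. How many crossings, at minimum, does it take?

Counting alone: the ferryman can take at most 2 across per trip to the far shore, so moving all 5 needs at least 3 loaded trips out, with a return between consecutive ones — at least 5 crossings.
The safety rule pushes this higher. Following every safe sequence of crossings, the most of the 5 that can be at the far shore as the ferry arrives there on crossing 5 is 4 — never all 5.
So no plan with fewer than 7 crossings exists, and this one achieves 7:
1. Ferryman goes to the far shore with the elf and the orc.
2. Ferryman goes back to the near shore with the elf.
3. Ferryman goes to the far shore with the elf and the knight.
4. Ferryman goes back to the near shore with the orc.
5. Ferryman goes to the far shore with the archer and the mage.
6. Ferryman goes back to the near shore with the elf.
7. Ferryman goes to the far shore with the elf and the orc.

7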